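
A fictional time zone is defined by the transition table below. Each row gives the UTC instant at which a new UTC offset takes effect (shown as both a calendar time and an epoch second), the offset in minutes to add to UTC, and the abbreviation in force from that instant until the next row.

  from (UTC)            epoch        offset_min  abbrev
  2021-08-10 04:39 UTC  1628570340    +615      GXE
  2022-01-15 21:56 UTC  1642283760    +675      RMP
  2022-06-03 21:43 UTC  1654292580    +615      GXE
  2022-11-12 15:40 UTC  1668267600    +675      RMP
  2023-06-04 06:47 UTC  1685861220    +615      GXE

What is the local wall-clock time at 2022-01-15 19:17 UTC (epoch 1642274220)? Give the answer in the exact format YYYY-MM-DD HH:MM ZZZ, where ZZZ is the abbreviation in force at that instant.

Query: 2022-01-15 19:17 UTC
Rule 1/5 (GXE, +10:15): 2021-08-10 04:39 UTC ≤ query < 2022-01-15 21:56 UTC
19·60 + 17 + 615 = 1772 min
1772 = 1·1440 + 332; 332 = 5·60 + 32 → 05:32, 2022-01-15 + 1 day = 2022-01-16
→ 2022-01-16 05:32 GXE

2022-01-16 05:32 GXE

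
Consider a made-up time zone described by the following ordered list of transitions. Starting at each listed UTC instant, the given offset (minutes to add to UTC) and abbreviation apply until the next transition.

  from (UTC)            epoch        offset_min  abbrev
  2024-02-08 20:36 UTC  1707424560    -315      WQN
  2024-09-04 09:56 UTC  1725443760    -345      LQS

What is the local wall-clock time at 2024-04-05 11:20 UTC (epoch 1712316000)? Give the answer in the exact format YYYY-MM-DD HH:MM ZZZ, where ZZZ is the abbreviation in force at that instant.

2024-04-05 06:05 WQN

Query: 2024-04-05 11:20 UTC
Rule 1/2 (WQN, -05:15): 2024-02-08 20:36 UTC ≤ query < 2024-09-04 09:56 UTC
11·60 + 20 - 315 = 365 min
365 = 0·1440 + 365; 365 = 6·60 + 5 → 06:05, same day
→ 2024-04-05 06:05 WQN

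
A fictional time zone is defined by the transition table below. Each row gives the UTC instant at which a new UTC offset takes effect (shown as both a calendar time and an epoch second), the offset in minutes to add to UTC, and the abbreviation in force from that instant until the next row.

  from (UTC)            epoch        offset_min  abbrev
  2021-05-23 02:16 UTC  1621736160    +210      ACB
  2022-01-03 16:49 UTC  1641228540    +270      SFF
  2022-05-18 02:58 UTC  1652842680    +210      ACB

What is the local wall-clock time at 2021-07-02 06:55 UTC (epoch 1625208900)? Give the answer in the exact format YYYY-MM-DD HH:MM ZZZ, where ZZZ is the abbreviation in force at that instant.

Query: 2021-07-02 06:55 UTC
Rule 1/3 (ACB, +03:30): 2021-05-23 02:16 UTC ≤ query < 2022-01-03 16:49 UTC
6·60 + 55 + 210 = 625 min
625 = 0·1440 + 625; 625 = 10·60 + 25 → 10:25, same day
→ 2021-07-02 10:25 ACB

2021-07-02 10:25 ACB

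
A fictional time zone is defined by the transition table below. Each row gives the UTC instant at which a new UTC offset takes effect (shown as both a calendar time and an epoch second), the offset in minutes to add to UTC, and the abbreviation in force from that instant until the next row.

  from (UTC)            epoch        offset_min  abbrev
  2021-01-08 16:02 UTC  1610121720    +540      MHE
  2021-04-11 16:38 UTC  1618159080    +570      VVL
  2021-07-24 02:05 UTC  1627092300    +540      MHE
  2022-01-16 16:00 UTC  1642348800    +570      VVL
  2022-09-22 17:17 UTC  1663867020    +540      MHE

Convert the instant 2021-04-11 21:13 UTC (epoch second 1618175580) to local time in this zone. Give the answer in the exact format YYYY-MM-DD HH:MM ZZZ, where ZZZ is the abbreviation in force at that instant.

Query: 2021-04-11 21:13 UTC
Rule 2/5 (VVL, +09:30): 2021-04-11 16:38 UTC ≤ query < 2021-07-24 02:05 UTC
21·60 + 13 + 570 = 1843 min
1843 = 1·1440 + 403; 403 = 6·60 + 43 → 06:43, 2021-04-11 + 1 day = 2021-04-12
→ 2021-04-12 06:43 VVL

2021-04-12 06:43 VVL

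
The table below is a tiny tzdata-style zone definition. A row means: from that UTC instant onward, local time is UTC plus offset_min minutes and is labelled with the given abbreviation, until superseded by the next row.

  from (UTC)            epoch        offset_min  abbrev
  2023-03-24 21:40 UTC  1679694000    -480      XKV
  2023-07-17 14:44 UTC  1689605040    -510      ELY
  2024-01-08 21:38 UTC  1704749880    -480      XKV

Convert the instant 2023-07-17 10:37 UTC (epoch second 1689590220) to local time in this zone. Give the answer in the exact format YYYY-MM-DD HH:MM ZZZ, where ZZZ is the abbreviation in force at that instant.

Query: 2023-07-17 10:37 UTC
Rule 1/3 (XKV, -08:00): 2023-03-24 21:40 UTC ≤ query < 2023-07-17 14:44 UTC
10·60 + 37 - 480 = 157 min
157 = 0·1440 + 157; 157 = 2·60 + 37 → 02:37, same day
→ 2023-07-17 02:37 XKV

2023-07-17 02:37 XKV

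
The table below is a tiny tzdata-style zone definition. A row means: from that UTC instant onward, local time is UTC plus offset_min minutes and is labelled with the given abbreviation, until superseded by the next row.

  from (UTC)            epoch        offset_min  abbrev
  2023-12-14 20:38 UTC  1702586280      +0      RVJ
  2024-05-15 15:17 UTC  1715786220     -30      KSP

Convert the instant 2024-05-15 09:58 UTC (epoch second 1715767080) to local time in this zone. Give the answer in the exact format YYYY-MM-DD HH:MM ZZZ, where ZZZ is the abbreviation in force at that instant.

2024-05-15 09:58 RVJ

Query: 2024-05-15 09:58 UTC
Rule 1/2 (RVJ, +00:00): 2023-12-14 20:38 UTC ≤ query < 2024-05-15 15:17 UTC
9·60 + 58 + 0 = 598 min
598 = 0·1440 + 598; 598 = 9·60 + 58 → 09:58, same day
→ 2024-05-15 09:58 RVJ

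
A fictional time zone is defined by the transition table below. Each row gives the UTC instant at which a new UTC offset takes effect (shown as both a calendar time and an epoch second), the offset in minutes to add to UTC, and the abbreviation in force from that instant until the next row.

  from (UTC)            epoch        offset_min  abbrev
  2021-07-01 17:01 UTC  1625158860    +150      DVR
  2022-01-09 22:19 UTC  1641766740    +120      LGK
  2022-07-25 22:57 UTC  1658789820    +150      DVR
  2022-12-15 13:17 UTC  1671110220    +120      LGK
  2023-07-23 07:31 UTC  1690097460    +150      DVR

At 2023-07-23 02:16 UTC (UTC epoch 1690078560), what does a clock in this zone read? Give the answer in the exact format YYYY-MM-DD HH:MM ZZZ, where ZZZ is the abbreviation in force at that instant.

2023-07-23 04:16 LGK

Query: 2023-07-23 02:16 UTC
Rule 4/5 (LGK, +02:00): 2022-12-15 13:17 UTC ≤ query < 2023-07-23 07:31 UTC
2·60 + 16 + 120 = 256 min
256 = 0·1440 + 256; 256 = 4·60 + 16 → 04:16, same day
→ 2023-07-23 04:16 LGK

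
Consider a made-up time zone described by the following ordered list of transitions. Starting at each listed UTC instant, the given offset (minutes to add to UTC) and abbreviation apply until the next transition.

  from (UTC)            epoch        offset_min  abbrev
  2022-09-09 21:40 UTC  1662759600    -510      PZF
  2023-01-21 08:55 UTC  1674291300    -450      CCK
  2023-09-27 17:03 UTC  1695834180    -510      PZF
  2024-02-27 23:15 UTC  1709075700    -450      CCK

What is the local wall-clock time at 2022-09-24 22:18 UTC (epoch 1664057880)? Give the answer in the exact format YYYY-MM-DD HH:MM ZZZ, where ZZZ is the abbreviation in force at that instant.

2022-09-24 13:48 PZF

Query: 2022-09-24 22:18 UTC
Rule 1/4 (PZF, -08:30): 2022-09-09 21:40 UTC ≤ query < 2023-01-21 08:55 UTC
22·60 + 18 - 510 = 828 min
828 = 0·1440 + 828; 828 = 13·60 + 48 → 13:48, same day
→ 2022-09-24 13:48 PZF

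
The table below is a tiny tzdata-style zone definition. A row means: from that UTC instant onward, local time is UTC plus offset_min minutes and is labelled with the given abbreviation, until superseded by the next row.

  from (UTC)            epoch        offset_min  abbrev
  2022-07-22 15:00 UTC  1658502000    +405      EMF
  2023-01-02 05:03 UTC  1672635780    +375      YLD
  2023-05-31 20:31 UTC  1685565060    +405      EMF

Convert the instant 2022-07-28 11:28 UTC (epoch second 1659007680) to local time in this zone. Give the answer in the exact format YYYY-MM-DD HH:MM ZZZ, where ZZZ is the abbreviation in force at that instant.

2022-07-28 18:13 EMF

Query: 2022-07-28 11:28 UTC
Rule 1/3 (EMF, +06:45): 2022-07-22 15:00 UTC ≤ query < 2023-01-02 05:03 UTC
11·60 + 28 + 405 = 1093 min
1093 = 0·1440 + 1093; 1093 = 18·60 + 13 → 18:13, same day
→ 2022-07-28 18:13 EMF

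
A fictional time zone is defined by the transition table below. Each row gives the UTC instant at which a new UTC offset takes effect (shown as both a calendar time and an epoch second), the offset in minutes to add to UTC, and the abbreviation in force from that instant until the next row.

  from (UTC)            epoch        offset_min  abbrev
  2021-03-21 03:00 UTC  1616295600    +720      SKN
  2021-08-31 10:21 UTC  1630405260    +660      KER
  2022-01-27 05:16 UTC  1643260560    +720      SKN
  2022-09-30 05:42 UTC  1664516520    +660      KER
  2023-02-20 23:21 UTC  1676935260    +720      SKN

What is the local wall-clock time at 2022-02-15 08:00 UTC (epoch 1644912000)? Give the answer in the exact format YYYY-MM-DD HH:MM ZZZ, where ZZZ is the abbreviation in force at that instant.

Query: 2022-02-15 08:00 UTC
Rule 3/5 (SKN, +12:00): 2022-01-27 05:16 UTC ≤ query < 2022-09-30 05:42 UTC
8·60 + 0 + 720 = 1200 min
1200 = 0·1440 + 1200; 1200 = 20·60 + 0 → 20:00, same day
→ 2022-02-15 20:00 SKN

2022-02-15 20:00 SKN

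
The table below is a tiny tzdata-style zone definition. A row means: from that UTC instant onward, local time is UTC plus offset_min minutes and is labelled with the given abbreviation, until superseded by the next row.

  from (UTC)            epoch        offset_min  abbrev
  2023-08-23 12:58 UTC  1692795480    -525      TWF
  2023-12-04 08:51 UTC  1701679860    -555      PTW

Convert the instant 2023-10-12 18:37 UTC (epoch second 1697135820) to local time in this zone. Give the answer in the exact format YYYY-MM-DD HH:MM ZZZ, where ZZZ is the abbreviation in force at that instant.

2023-10-12 09:52 TWF

Query: 2023-10-12 18:37 UTC
Rule 1/2 (TWF, -08:45): 2023-08-23 12:58 UTC ≤ query < 2023-12-04 08:51 UTC
18·60 + 37 - 525 = 592 min
592 = 0·1440 + 592; 592 = 9·60 + 52 → 09:52, same day
→ 2023-10-12 09:52 TWF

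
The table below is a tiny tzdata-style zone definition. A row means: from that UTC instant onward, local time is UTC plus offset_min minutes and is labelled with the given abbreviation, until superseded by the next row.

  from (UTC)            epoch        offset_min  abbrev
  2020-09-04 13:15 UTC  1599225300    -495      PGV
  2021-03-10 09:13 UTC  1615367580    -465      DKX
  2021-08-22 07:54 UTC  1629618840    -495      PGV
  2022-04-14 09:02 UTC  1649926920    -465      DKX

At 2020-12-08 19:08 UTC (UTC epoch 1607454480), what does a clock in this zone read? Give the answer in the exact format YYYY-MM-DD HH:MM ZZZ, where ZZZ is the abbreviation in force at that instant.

2020-12-08 10:53 PGV

Query: 2020-12-08 19:08 UTC
Rule 1/4 (PGV, -08:15): 2020-09-04 13:15 UTC ≤ query < 2021-03-10 09:13 UTC
19·60 + 8 - 495 = 653 min
653 = 0·1440 + 653; 653 = 10·60 + 53 → 10:53, same day
→ 2020-12-08 10:53 PGV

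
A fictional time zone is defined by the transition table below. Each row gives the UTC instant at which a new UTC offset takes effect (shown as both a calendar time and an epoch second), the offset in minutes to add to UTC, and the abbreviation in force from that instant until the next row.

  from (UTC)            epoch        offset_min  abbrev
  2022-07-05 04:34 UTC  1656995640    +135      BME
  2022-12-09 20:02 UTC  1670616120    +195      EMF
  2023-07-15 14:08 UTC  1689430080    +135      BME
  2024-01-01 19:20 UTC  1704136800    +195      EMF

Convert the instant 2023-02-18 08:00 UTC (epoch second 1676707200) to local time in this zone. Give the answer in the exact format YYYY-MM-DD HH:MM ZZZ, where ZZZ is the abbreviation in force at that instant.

Query: 2023-02-18 08:00 UTC
Rule 2/4 (EMF, +03:15): 2022-12-09 20:02 UTC ≤ query < 2023-07-15 14:08 UTC
8·60 + 0 + 195 = 675 min
675 = 0·1440 + 675; 675 = 11·60 + 15 → 11:15, same day
→ 2023-02-18 11:15 EMF

2023-02-18 11:15 EMF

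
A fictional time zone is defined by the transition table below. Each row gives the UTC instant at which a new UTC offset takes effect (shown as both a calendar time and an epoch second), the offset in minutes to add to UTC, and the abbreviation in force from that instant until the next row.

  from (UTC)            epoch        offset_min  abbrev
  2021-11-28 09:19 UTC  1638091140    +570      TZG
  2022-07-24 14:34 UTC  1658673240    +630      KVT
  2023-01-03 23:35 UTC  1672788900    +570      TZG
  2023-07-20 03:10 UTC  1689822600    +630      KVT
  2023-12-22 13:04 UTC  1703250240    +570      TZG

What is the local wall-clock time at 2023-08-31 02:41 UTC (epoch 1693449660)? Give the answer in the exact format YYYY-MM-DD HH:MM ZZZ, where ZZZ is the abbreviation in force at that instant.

Query: 2023-08-31 02:41 UTC
Rule 4/5 (KVT, +10:30): 2023-07-20 03:10 UTC ≤ query < 2023-12-22 13:04 UTC
2·60 + 41 + 630 = 791 min
791 = 0·1440 + 791; 791 = 13·60 + 11 → 13:11, same day
→ 2023-08-31 13:11 KVT

2023-08-31 13:11 KVT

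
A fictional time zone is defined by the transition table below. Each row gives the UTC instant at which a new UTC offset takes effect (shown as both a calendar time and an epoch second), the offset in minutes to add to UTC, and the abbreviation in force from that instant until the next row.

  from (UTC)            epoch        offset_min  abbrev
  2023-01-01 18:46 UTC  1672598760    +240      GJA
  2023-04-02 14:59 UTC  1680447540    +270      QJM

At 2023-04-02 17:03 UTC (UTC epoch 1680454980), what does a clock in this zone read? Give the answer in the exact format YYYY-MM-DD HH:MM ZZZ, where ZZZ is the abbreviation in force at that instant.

2023-04-02 21:33 QJM

Query: 2023-04-02 17:03 UTC
Rule 2/2 (QJM, +04:30): 2023-04-02 14:59 UTC ≤ query < +∞
17·60 + 3 + 270 = 1293 min
1293 = 0·1440 + 1293; 1293 = 21·60 + 33 → 21:33, same day
→ 2023-04-02 21:33 QJM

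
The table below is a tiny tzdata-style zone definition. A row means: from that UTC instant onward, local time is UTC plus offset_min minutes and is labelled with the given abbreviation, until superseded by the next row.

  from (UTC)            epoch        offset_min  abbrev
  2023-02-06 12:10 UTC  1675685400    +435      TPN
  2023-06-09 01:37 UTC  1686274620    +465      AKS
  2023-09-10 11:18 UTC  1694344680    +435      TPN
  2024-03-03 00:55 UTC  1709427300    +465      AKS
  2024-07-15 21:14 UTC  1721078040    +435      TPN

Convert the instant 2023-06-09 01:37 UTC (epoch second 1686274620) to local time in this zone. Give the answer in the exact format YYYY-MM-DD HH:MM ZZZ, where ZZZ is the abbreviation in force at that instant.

2023-06-09 09:22 AKS

Query: 2023-06-09 01:37 UTC
Rule 2/5 (AKS, +07:45): 2023-06-09 01:37 UTC ≤ query < 2023-09-10 11:18 UTC
1·60 + 37 + 465 = 562 min
562 = 0·1440 + 562; 562 = 9·60 + 22 → 09:22, same day
→ 2023-06-09 09:22 AKS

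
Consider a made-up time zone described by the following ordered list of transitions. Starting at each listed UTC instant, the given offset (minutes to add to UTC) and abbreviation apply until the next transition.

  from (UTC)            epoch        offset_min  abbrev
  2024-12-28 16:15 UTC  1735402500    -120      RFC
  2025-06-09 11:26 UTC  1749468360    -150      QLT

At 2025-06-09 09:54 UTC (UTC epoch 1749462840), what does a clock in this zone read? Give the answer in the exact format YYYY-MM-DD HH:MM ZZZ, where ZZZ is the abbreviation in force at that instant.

Query: 2025-06-09 09:54 UTC
Rule 1/2 (RFC, -02:00): 2024-12-28 16:15 UTC ≤ query < 2025-06-09 11:26 UTC
9·60 + 54 - 120 = 474 min
474 = 0·1440 + 474; 474 = 7·60 + 54 → 07:54, same day
→ 2025-06-09 07:54 RFC

2025-06-09 07:54 RFC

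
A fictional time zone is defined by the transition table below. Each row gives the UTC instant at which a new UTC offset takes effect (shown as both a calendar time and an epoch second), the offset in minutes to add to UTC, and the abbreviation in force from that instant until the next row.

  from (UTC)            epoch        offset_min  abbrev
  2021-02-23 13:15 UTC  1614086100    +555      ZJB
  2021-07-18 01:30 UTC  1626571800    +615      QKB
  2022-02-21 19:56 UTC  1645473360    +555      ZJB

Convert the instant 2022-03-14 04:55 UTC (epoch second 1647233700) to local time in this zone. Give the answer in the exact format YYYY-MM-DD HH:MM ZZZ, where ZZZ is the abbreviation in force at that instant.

2022-03-14 14:10 ZJB

Query: 2022-03-14 04:55 UTC
Rule 3/3 (ZJB, +09:15): 2022-02-21 19:56 UTC ≤ query < +∞
4·60 + 55 + 555 = 850 min
850 = 0·1440 + 850; 850 = 14·60 + 10 → 14:10, same day
→ 2022-03-14 14:10 ZJB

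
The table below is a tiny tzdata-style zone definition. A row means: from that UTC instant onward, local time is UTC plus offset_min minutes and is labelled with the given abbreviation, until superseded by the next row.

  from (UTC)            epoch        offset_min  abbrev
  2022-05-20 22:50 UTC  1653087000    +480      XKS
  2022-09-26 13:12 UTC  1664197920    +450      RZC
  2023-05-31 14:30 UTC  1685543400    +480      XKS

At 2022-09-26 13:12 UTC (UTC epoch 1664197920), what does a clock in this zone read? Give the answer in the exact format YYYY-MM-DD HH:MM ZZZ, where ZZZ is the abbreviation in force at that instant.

Query: 2022-09-26 13:12 UTC
Rule 2/3 (RZC, +07:30): 2022-09-26 13:12 UTC ≤ query < 2023-05-31 14:30 UTC
13·60 + 12 + 450 = 1242 min
1242 = 0·1440 + 1242; 1242 = 20·60 + 42 → 20:42, same day
→ 2022-09-26 20:42 RZC

2022-09-26 20:42 RZC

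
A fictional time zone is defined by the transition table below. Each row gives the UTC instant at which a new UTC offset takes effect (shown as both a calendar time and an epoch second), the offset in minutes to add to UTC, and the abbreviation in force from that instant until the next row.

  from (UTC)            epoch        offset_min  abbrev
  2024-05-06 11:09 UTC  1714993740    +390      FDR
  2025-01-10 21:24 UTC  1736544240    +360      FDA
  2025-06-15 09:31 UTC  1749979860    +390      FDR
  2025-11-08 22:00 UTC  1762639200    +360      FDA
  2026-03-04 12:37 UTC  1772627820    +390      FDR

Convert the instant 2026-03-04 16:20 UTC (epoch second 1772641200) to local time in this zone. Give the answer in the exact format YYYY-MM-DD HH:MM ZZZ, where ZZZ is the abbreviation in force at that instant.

2026-03-04 22:50 FDR

Query: 2026-03-04 16:20 UTC
Rule 5/5 (FDR, +06:30): 2026-03-04 12:37 UTC ≤ query < +∞
16·60 + 20 + 390 = 1370 min
1370 = 0·1440 + 1370; 1370 = 22·60 + 50 → 22:50, same day
→ 2026-03-04 22:50 FDR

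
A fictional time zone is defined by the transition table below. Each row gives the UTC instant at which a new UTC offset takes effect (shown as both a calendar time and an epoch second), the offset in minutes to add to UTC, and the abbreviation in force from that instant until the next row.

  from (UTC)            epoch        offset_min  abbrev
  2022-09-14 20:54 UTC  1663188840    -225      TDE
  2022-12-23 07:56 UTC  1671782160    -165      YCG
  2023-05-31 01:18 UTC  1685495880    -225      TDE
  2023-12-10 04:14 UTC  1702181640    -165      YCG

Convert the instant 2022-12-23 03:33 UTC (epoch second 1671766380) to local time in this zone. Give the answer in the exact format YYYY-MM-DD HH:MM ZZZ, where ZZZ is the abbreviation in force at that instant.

2022-12-22 23:48 TDE

Query: 2022-12-23 03:33 UTC
Rule 1/4 (TDE, -03:45): 2022-09-14 20:54 UTC ≤ query < 2022-12-23 07:56 UTC
3·60 + 33 - 225 = -12 min
-12 = -1·1440 + 1428; 1428 = 23·60 + 48 → 23:48, 2022-12-23 - 1 day = 2022-12-22
→ 2022-12-22 23:48 TDE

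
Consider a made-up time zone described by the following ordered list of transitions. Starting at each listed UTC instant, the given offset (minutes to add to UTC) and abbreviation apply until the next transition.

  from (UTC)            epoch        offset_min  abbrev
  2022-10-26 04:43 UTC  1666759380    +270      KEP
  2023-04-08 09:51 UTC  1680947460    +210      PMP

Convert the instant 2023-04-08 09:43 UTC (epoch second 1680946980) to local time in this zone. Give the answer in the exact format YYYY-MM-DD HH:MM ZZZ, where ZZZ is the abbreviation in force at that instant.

Query: 2023-04-08 09:43 UTC
Rule 1/2 (KEP, +04:30): 2022-10-26 04:43 UTC ≤ query < 2023-04-08 09:51 UTC
9·60 + 43 + 270 = 853 min
853 = 0·1440 + 853; 853 = 14·60 + 13 → 14:13, same day
→ 2023-04-08 14:13 KEP

2023-04-08 14:13 KEP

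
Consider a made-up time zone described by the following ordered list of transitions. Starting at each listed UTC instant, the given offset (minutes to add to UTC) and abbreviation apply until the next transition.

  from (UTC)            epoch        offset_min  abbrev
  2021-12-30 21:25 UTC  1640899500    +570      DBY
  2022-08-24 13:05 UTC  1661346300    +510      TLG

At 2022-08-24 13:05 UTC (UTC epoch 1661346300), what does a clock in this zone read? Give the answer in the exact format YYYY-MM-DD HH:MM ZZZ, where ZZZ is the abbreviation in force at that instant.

Query: 2022-08-24 13:05 UTC
Rule 2/2 (TLG, +08:30): 2022-08-24 13:05 UTC ≤ query < +∞
13·60 + 5 + 510 = 1295 min
1295 = 0·1440 + 1295; 1295 = 21·60 + 35 → 21:35, same day
→ 2022-08-24 21:35 TLG

2022-08-24 21:35 TLG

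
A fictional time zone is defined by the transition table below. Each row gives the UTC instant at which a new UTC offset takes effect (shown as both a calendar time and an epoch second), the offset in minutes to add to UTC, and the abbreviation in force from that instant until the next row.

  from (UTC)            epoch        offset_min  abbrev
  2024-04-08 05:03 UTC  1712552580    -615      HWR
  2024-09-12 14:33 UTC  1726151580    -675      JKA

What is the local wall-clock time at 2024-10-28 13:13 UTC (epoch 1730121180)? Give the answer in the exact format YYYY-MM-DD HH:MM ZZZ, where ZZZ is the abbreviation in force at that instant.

Query: 2024-10-28 13:13 UTC
Rule 2/2 (JKA, -11:15): 2024-09-12 14:33 UTC ≤ query < +∞
13·60 + 13 - 675 = 118 min
118 = 0·1440 + 118; 118 = 1·60 + 58 → 01:58, same day
→ 2024-10-28 01:58 JKA

2024-10-28 01:58 JKA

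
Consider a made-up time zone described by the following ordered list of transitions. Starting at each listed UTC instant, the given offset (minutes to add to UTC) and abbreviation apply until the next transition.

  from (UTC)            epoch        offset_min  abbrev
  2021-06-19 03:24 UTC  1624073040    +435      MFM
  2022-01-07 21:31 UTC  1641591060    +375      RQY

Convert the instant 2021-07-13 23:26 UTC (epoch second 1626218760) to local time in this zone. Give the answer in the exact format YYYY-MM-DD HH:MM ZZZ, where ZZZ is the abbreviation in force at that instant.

Query: 2021-07-13 23:26 UTC
Rule 1/2 (MFM, +07:15): 2021-06-19 03:24 UTC ≤ query < 2022-01-07 21:31 UTC
23·60 + 26 + 435 = 1841 min
1841 = 1·1440 + 401; 401 = 6·60 + 41 → 06:41, 2021-07-13 + 1 day = 2021-07-14
→ 2021-07-14 06:41 MFM

2021-07-14 06:41 MFM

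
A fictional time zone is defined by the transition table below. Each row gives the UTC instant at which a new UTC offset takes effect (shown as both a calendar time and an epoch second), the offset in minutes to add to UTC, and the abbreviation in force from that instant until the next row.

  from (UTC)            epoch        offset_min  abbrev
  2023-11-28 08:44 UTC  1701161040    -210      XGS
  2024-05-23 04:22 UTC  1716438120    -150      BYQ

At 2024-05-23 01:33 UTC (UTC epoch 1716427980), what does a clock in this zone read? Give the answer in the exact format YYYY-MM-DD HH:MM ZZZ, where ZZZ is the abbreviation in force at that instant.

Query: 2024-05-23 01:33 UTC
Rule 1/2 (XGS, -03:30): 2023-11-28 08:44 UTC ≤ query < 2024-05-23 04:22 UTC
1·60 + 33 - 210 = -117 min
-117 = -1·1440 + 1323; 1323 = 22·60 + 3 → 22:03, 2024-05-23 - 1 day = 2024-05-22
→ 2024-05-22 22:03 XGS

2024-05-22 22:03 XGS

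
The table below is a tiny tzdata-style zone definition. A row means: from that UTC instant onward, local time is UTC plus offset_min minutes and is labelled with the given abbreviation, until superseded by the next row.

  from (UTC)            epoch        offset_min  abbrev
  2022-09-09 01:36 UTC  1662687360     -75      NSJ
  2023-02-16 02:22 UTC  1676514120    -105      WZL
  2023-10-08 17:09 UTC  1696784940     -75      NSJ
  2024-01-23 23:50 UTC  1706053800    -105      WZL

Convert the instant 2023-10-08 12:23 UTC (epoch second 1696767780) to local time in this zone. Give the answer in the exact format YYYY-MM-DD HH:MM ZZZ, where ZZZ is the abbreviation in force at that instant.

Query: 2023-10-08 12:23 UTC
Rule 2/4 (WZL, -01:45): 2023-02-16 02:22 UTC ≤ query < 2023-10-08 17:09 UTC
12·60 + 23 - 105 = 638 min
638 = 0·1440 + 638; 638 = 10·60 + 38 → 10:38, same day
→ 2023-10-08 10:38 WZL

2023-10-08 10:38 WZL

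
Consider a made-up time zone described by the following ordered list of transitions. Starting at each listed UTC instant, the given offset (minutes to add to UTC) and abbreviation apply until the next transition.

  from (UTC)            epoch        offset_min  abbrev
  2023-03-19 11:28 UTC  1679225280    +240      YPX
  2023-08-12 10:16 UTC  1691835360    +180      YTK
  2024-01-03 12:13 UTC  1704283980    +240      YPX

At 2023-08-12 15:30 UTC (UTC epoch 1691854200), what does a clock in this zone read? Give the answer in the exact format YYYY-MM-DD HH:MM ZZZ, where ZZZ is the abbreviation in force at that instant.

2023-08-12 18:30 YTK

Query: 2023-08-12 15:30 UTC
Rule 2/3 (YTK, +03:00): 2023-08-12 10:16 UTC ≤ query < 2024-01-03 12:13 UTC
15·60 + 30 + 180 = 1110 min
1110 = 0·1440 + 1110; 1110 = 18·60 + 30 → 18:30, same day
→ 2023-08-12 18:30 YTK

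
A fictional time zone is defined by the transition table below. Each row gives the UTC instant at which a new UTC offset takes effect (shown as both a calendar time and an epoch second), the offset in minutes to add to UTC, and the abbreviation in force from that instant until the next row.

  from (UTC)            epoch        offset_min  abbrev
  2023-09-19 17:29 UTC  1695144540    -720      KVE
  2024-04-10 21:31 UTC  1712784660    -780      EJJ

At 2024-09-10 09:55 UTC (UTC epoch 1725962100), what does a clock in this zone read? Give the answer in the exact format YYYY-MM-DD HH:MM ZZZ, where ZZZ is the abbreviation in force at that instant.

Query: 2024-09-10 09:55 UTC
Rule 2/2 (EJJ, -13:00): 2024-04-10 21:31 UTC ≤ query < +∞
9·60 + 55 - 780 = -185 min
-185 = -1·1440 + 1255; 1255 = 20·60 + 55 → 20:55, 2024-09-10 - 1 day = 2024-09-09
→ 2024-09-09 20:55 EJJ

2024-09-09 20:55 EJJ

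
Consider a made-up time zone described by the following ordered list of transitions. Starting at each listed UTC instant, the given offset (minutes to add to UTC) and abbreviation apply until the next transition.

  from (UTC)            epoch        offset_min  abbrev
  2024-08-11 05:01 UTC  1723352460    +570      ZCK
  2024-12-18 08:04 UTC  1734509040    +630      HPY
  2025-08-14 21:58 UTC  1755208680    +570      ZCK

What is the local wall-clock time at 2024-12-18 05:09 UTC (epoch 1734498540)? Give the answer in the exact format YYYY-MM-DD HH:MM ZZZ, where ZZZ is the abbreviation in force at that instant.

Query: 2024-12-18 05:09 UTC
Rule 1/3 (ZCK, +09:30): 2024-08-11 05:01 UTC ≤ query < 2024-12-18 08:04 UTC
5·60 + 9 + 570 = 879 min
879 = 0·1440 + 879; 879 = 14·60 + 39 → 14:39, same day
→ 2024-12-18 14:39 ZCK

2024-12-18 14:39 ZCK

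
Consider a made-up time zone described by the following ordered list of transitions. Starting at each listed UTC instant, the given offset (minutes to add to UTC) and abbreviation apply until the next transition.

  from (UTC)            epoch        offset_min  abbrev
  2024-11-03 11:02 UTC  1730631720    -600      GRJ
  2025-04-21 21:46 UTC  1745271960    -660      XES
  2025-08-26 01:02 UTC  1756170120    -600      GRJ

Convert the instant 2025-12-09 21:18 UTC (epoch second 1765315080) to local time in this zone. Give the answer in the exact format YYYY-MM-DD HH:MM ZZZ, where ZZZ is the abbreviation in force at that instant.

Query: 2025-12-09 21:18 UTC
Rule 3/3 (GRJ, -10:00): 2025-08-26 01:02 UTC ≤ query < +∞
21·60 + 18 - 600 = 678 min
678 = 0·1440 + 678; 678 = 11·60 + 18 → 11:18, same day
→ 2025-12-09 11:18 GRJ

2025-12-09 11:18 GRJ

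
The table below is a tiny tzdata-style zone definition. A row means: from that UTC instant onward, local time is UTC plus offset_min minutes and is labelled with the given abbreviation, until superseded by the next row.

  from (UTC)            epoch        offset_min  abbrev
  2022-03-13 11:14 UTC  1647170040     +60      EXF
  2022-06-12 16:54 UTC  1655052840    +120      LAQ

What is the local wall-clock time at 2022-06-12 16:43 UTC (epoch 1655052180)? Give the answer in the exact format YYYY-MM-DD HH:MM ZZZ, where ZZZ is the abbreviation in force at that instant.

Query: 2022-06-12 16:43 UTC
Rule 1/2 (EXF, +01:00): 2022-03-13 11:14 UTC ≤ query < 2022-06-12 16:54 UTC
16·60 + 43 + 60 = 1063 min
1063 = 0·1440 + 1063; 1063 = 17·60 + 43 → 17:43, same day
→ 2022-06-12 17:43 EXF

2022-06-12 17:43 EXF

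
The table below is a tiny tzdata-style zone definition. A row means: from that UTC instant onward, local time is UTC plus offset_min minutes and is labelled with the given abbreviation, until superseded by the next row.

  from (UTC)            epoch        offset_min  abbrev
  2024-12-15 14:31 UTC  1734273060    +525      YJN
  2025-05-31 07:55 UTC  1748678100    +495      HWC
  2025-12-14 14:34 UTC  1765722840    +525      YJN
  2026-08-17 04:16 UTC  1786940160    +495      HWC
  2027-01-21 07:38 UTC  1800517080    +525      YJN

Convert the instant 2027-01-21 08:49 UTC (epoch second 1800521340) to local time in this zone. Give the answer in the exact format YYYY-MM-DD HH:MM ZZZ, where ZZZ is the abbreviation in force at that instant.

2027-01-21 17:34 YJN

Query: 2027-01-21 08:49 UTC
Rule 5/5 (YJN, +08:45): 2027-01-21 07:38 UTC ≤ query < +∞
8·60 + 49 + 525 = 1054 min
1054 = 0·1440 + 1054; 1054 = 17·60 + 34 → 17:34, same day
→ 2027-01-21 17:34 YJN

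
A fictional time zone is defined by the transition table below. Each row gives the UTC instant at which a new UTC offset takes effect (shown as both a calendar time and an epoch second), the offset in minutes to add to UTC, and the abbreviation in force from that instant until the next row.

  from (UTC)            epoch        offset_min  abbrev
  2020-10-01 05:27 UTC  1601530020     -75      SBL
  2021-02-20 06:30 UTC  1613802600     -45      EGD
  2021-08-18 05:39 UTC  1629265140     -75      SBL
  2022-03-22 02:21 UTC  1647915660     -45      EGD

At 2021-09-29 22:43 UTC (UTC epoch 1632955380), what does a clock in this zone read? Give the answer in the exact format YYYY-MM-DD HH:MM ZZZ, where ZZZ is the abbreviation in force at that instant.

2021-09-29 21:28 SBL

Query: 2021-09-29 22:43 UTC
Rule 3/4 (SBL, -01:15): 2021-08-18 05:39 UTC ≤ query < 2022-03-22 02:21 UTC
22·60 + 43 - 75 = 1288 min
1288 = 0·1440 + 1288; 1288 = 21·60 + 28 → 21:28, same day
→ 2021-09-29 21:28 SBL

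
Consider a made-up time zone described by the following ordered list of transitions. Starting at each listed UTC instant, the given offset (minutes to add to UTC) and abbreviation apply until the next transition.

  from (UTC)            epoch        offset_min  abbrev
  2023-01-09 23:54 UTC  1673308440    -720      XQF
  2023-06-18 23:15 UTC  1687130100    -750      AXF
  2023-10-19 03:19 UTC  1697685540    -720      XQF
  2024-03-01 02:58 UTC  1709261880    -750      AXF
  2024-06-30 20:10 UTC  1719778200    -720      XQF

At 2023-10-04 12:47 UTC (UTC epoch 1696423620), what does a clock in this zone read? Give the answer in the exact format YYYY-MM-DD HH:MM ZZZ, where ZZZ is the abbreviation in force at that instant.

Query: 2023-10-04 12:47 UTC
Rule 2/5 (AXF, -12:30): 2023-06-18 23:15 UTC ≤ query < 2023-10-19 03:19 UTC
12·60 + 47 - 750 = 17 min
17 = 0·1440 + 17; 17 = 0·60 + 17 → 00:17, same day
→ 2023-10-04 00:17 AXF

2023-10-04 00:17 AXF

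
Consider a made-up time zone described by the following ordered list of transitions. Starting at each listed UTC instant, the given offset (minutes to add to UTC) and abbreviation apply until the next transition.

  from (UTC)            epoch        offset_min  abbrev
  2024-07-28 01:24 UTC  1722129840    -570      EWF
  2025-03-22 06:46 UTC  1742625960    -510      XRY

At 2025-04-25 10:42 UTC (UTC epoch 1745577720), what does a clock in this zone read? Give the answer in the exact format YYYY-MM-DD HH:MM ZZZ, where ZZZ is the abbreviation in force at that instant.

2025-04-25 02:12 XRY

Query: 2025-04-25 10:42 UTC
Rule 2/2 (XRY, -08:30): 2025-03-22 06:46 UTC ≤ query < +∞
10·60 + 42 - 510 = 132 min
132 = 0·1440 + 132; 132 = 2·60 + 12 → 02:12, same day
→ 2025-04-25 02:12 XRY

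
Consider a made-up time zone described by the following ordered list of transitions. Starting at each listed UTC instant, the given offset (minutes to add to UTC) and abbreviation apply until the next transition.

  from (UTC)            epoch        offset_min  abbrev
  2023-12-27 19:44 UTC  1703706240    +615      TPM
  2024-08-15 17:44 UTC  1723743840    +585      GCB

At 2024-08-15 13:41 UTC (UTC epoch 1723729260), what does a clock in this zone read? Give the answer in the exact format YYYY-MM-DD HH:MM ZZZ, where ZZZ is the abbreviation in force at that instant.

Query: 2024-08-15 13:41 UTC
Rule 1/2 (TPM, +10:15): 2023-12-27 19:44 UTC ≤ query < 2024-08-15 17:44 UTC
13·60 + 41 + 615 = 1436 min
1436 = 0·1440 + 1436; 1436 = 23·60 + 56 → 23:56, same day
→ 2024-08-15 23:56 TPM

2024-08-15 23:56 TPM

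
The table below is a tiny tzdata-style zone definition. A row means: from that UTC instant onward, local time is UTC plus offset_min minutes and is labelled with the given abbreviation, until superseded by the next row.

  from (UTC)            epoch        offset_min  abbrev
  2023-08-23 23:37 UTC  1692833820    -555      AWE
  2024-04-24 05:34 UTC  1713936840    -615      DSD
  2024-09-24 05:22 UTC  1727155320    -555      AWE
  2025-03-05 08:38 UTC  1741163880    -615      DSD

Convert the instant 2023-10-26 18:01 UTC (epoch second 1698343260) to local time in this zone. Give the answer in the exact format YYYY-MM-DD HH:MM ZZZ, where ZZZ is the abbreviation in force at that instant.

2023-10-26 08:46 AWE

Query: 2023-10-26 18:01 UTC
Rule 1/4 (AWE, -09:15): 2023-08-23 23:37 UTC ≤ query < 2024-04-24 05:34 UTC
18·60 + 1 - 555 = 526 min
526 = 0·1440 + 526; 526 = 8·60 + 46 → 08:46, same day
→ 2023-10-26 08:46 AWE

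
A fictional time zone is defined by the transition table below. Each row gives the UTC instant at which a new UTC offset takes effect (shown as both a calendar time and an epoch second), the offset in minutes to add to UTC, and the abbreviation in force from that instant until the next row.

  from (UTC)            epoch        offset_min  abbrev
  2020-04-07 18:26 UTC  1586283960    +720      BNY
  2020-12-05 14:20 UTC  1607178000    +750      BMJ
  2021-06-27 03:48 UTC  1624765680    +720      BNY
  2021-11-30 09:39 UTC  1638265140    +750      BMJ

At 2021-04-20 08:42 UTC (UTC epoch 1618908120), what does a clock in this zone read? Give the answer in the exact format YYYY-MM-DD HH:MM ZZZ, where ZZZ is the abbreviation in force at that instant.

2021-04-20 21:12 BMJ

Query: 2021-04-20 08:42 UTC
Rule 2/4 (BMJ, +12:30): 2020-12-05 14:20 UTC ≤ query < 2021-06-27 03:48 UTC
8·60 + 42 + 750 = 1272 min
1272 = 0·1440 + 1272; 1272 = 21·60 + 12 → 21:12, same day
→ 2021-04-20 21:12 BMJ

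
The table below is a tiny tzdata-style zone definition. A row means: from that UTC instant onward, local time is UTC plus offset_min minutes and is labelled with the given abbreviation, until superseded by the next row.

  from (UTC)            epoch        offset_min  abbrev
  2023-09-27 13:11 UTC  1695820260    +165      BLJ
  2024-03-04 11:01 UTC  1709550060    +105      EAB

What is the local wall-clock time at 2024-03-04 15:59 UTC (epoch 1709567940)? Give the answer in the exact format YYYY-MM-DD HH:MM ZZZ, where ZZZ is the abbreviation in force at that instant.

2024-03-04 17:44 EAB

Query: 2024-03-04 15:59 UTC
Rule 2/2 (EAB, +01:45): 2024-03-04 11:01 UTC ≤ query < +∞
15·60 + 59 + 105 = 1064 min
1064 = 0·1440 + 1064; 1064 = 17·60 + 44 → 17:44, same day
→ 2024-03-04 17:44 EAB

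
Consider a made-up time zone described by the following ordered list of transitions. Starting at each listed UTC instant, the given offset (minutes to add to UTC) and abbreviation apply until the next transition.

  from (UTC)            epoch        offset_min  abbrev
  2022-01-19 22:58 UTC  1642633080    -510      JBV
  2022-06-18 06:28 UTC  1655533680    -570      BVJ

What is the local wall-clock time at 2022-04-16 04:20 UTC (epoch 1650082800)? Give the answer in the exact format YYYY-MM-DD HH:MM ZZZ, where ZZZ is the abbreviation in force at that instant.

Query: 2022-04-16 04:20 UTC
Rule 1/2 (JBV, -08:30): 2022-01-19 22:58 UTC ≤ query < 2022-06-18 06:28 UTC
4·60 + 20 - 510 = -250 min
-250 = -1·1440 + 1190; 1190 = 19·60 + 50 → 19:50, 2022-04-16 - 1 day = 2022-04-15
→ 2022-04-15 19:50 JBV

2022-04-15 19:50 JBV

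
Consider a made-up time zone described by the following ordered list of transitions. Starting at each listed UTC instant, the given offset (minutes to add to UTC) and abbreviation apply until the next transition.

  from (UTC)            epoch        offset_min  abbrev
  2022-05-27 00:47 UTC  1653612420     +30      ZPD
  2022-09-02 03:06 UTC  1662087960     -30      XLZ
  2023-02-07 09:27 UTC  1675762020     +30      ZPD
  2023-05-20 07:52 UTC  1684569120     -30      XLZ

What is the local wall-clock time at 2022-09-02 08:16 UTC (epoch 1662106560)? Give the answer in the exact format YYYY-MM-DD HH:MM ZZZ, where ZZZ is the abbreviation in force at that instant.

Query: 2022-09-02 08:16 UTC
Rule 2/4 (XLZ, -00:30): 2022-09-02 03:06 UTC ≤ query < 2023-02-07 09:27 UTC
8·60 + 16 - 30 = 466 min
466 = 0·1440 + 466; 466 = 7·60 + 46 → 07:46, same day
→ 2022-09-02 07:46 XLZ

2022-09-02 07:46 XLZ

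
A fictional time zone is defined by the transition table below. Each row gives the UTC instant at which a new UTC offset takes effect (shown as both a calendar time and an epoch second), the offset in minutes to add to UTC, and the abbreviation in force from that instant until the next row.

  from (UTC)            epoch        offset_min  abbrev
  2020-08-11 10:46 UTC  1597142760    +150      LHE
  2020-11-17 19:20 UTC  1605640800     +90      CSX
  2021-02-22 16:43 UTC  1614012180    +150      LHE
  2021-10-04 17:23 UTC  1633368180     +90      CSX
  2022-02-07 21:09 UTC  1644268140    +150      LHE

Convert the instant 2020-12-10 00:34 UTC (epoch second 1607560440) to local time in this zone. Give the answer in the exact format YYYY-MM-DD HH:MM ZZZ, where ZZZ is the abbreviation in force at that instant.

2020-12-10 02:04 CSX

Query: 2020-12-10 00:34 UTC
Rule 2/5 (CSX, +01:30): 2020-11-17 19:20 UTC ≤ query < 2021-02-22 16:43 UTC
0·60 + 34 + 90 = 124 min
124 = 0·1440 + 124; 124 = 2·60 + 4 → 02:04, same day
→ 2020-12-10 02:04 CSX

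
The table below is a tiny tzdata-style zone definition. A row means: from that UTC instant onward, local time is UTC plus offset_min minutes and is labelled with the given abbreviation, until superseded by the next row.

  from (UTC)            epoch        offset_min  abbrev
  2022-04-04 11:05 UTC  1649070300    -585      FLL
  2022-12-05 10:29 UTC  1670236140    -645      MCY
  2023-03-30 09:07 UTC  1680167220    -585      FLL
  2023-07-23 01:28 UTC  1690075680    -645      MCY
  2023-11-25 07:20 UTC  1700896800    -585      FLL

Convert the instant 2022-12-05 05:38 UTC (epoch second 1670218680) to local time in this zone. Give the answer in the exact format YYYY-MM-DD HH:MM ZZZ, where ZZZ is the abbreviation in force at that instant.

Query: 2022-12-05 05:38 UTC
Rule 1/5 (FLL, -09:45): 2022-04-04 11:05 UTC ≤ query < 2022-12-05 10:29 UTC
5·60 + 38 - 585 = -247 min
-247 = -1·1440 + 1193; 1193 = 19·60 + 53 → 19:53, 2022-12-05 - 1 day = 2022-12-04
→ 2022-12-04 19:53 FLL

2022-12-04 19:53 FLL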